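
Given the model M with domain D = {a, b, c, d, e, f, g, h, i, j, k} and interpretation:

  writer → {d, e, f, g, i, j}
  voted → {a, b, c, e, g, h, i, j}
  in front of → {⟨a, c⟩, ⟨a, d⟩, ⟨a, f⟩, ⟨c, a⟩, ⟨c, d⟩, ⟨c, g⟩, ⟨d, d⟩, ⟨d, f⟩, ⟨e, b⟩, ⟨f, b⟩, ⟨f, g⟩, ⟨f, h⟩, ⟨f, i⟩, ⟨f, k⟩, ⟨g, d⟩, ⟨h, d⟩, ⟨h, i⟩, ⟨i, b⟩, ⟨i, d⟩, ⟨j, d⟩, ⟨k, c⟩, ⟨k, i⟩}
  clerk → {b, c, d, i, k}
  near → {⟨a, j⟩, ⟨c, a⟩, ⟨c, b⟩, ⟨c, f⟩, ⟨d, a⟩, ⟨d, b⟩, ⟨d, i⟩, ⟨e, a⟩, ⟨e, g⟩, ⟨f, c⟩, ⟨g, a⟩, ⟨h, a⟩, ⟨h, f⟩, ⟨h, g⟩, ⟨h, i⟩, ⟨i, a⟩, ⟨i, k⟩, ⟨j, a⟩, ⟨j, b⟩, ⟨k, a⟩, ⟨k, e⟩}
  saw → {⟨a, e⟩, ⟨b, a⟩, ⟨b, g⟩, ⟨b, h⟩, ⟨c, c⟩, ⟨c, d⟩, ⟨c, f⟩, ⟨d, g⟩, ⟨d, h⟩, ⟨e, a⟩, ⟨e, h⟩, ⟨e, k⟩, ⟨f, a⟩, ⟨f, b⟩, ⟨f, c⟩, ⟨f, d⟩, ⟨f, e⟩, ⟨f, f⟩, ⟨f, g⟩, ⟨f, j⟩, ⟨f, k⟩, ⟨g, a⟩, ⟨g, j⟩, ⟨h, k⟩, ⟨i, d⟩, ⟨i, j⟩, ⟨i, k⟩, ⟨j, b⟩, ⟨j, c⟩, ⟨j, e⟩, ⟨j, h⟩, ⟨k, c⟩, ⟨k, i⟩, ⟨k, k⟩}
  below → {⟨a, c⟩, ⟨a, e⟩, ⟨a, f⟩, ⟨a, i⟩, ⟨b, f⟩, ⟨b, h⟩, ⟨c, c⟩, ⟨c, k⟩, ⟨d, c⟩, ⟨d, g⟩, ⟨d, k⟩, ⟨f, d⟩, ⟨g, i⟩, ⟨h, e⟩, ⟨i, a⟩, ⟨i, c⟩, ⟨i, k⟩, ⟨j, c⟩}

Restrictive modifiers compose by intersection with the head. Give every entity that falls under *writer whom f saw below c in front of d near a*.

{d, j}

⟦whom f saw⟧ = {x : ⟨f, x⟩ ∈ ⟦saw⟧} = {a, b, c, d, e, f, g, j, k}
⟦below c⟧ = {x : ⟨x, c⟩ ∈ ⟦below⟧} = {a, c, d, i, j}
⟦in front of d⟧ = {x : ⟨x, d⟩ ∈ ⟦in front of⟧} = {a, c, d, g, h, i, j}
⟦near a⟧ = {x : ⟨x, a⟩ ∈ ⟦near⟧} = {c, d, e, g, h, i, j, k}
⟦writer⟧ = {d, e, f, g, i, j}
… ∩ ⟦whom f saw⟧ = {d, e, f, g, i, j} ∩ {a, b, c, d, e, f, g, j, k} = {d, e, f, g, j}
… ∩ ⟦below c⟧ = {d, e, f, g, j} ∩ {a, c, d, i, j} = {d, j}
… ∩ ⟦in front of d⟧ = {d, j} ∩ {a, c, d, g, h, i, j} = {d, j}
… ∩ ⟦near a⟧ = {d, j} ∩ {c, d, e, g, h, i, j, k} = {d, j}
So ⟦writer whom f saw below c in front of d near a⟧ = {d, j}.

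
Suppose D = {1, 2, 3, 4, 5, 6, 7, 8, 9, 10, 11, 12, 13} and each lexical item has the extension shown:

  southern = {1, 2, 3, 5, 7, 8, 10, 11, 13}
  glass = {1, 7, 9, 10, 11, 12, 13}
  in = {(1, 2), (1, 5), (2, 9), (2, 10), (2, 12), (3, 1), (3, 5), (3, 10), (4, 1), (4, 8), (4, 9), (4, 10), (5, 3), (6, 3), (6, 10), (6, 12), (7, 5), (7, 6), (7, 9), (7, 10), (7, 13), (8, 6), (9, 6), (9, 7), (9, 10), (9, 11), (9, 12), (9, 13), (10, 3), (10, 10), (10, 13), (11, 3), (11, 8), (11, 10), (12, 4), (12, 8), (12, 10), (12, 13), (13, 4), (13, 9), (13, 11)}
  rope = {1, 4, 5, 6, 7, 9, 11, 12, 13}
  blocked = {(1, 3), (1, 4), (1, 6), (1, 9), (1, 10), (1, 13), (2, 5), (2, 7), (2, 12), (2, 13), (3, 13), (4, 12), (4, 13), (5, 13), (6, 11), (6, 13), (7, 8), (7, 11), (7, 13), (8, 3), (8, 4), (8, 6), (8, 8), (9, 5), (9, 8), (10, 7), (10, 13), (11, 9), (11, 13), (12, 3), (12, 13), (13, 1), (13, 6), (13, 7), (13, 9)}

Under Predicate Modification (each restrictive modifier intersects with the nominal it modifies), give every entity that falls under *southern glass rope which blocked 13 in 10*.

{7, 11}

⟦which blocked 13⟧ = {x : ⟨x, 13⟩ ∈ ⟦blocked⟧} = {1, 2, 3, 4, 5, 6, 7, 10, 11, 12}
⟦in 10⟧ = {x : ⟨x, 10⟩ ∈ ⟦in⟧} = {2, 3, 4, 6, 7, 9, 10, 11, 12}
⟦rope⟧ = {1, 4, 5, 6, 7, 9, 11, 12, 13}
… ∩ ⟦which blocked 13⟧ = {1, 4, 5, 6, 7, 9, 11, 12, 13} ∩ {1, 2, 3, 4, 5, 6, 7, 10, 11, 12} = {1, 4, 5, 6, 7, 11, 12}
… ∩ ⟦in 10⟧ = {1, 4, 5, 6, 7, 11, 12} ∩ {2, 3, 4, 6, 7, 9, 10, 11, 12} = {4, 6, 7, 11, 12}
… ∩ ⟦southern⟧ = {4, 6, 7, 11, 12} ∩ {1, 2, 3, 5, 7, 8, 10, 11, 13} = {7, 11}
… ∩ ⟦glass⟧ = {7, 11} ∩ {1, 7, 9, 10, 11, 12, 13} = {7, 11}
So ⟦southern glass rope which blocked 13 in 10⟧ = {7, 11}.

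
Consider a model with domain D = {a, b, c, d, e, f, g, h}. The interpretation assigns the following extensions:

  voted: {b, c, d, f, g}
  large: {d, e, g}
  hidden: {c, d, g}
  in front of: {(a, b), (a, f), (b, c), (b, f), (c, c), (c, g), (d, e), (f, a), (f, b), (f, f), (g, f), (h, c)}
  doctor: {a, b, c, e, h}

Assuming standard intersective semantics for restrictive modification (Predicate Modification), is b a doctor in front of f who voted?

⟦in front of f⟧ = {x : ⟨x, f⟩ ∈ ⟦in front of⟧} = {a, b, f, g}
⟦who voted⟧ = ⟦voted⟧ = {b, c, d, f, g}
⟦doctor⟧ = {a, b, c, e, h}
… ∩ ⟦in front of f⟧ = {a, b, c, e, h} ∩ {a, b, f, g} = {a, b}
… ∩ ⟦who voted⟧ = {a, b} ∩ {b, c, d, f, g} = {b}
⟦doctor in front of f who voted⟧ = {b}; b ∈ this set.

yes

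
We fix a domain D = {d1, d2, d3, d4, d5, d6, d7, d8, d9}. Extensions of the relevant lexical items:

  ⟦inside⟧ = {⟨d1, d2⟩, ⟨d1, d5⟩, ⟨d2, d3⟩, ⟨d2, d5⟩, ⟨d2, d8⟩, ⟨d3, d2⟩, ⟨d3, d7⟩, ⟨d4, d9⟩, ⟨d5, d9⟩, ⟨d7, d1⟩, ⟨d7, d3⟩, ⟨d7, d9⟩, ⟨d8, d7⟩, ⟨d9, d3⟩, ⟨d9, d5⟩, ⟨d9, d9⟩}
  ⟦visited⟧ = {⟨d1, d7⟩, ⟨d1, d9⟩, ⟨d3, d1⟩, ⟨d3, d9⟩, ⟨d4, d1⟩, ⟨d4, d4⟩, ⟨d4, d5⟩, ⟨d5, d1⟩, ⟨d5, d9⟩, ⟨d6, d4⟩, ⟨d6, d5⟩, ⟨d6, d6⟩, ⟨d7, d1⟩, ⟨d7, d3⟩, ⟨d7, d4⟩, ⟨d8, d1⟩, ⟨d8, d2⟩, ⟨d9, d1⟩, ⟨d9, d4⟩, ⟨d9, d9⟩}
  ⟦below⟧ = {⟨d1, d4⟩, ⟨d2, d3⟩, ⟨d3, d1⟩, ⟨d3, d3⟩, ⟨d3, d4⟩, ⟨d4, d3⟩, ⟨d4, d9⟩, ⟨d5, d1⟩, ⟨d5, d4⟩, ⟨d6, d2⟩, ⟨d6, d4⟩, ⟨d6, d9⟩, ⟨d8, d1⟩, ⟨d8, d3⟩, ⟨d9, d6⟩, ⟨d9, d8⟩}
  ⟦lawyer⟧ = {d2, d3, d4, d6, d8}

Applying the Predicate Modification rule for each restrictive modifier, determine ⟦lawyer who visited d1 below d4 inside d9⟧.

{ }

⟦who visited d1⟧ = {x : ⟨x, d1⟩ ∈ ⟦visited⟧} = {d3, d4, d5, d7, d8, d9}
⟦below d4⟧ = {x : ⟨x, d4⟩ ∈ ⟦below⟧} = {d1, d3, d5, d6}
⟦inside d9⟧ = {x : ⟨x, d9⟩ ∈ ⟦inside⟧} = {d4, d5, d7, d9}
⟦lawyer⟧ = {d2, d3, d4, d6, d8}
… ∩ ⟦who visited d1⟧ = {d2, d3, d4, d6, d8} ∩ {d3, d4, d5, d7, d8, d9} = {d3, d4, d8}
… ∩ ⟦below d4⟧ = {d3, d4, d8} ∩ {d1, d3, d5, d6} = {d3}
… ∩ ⟦inside d9⟧ = {d3} ∩ {d4, d5, d7, d9} = ∅
So ⟦lawyer who visited d1 below d4 inside d9⟧ = { }.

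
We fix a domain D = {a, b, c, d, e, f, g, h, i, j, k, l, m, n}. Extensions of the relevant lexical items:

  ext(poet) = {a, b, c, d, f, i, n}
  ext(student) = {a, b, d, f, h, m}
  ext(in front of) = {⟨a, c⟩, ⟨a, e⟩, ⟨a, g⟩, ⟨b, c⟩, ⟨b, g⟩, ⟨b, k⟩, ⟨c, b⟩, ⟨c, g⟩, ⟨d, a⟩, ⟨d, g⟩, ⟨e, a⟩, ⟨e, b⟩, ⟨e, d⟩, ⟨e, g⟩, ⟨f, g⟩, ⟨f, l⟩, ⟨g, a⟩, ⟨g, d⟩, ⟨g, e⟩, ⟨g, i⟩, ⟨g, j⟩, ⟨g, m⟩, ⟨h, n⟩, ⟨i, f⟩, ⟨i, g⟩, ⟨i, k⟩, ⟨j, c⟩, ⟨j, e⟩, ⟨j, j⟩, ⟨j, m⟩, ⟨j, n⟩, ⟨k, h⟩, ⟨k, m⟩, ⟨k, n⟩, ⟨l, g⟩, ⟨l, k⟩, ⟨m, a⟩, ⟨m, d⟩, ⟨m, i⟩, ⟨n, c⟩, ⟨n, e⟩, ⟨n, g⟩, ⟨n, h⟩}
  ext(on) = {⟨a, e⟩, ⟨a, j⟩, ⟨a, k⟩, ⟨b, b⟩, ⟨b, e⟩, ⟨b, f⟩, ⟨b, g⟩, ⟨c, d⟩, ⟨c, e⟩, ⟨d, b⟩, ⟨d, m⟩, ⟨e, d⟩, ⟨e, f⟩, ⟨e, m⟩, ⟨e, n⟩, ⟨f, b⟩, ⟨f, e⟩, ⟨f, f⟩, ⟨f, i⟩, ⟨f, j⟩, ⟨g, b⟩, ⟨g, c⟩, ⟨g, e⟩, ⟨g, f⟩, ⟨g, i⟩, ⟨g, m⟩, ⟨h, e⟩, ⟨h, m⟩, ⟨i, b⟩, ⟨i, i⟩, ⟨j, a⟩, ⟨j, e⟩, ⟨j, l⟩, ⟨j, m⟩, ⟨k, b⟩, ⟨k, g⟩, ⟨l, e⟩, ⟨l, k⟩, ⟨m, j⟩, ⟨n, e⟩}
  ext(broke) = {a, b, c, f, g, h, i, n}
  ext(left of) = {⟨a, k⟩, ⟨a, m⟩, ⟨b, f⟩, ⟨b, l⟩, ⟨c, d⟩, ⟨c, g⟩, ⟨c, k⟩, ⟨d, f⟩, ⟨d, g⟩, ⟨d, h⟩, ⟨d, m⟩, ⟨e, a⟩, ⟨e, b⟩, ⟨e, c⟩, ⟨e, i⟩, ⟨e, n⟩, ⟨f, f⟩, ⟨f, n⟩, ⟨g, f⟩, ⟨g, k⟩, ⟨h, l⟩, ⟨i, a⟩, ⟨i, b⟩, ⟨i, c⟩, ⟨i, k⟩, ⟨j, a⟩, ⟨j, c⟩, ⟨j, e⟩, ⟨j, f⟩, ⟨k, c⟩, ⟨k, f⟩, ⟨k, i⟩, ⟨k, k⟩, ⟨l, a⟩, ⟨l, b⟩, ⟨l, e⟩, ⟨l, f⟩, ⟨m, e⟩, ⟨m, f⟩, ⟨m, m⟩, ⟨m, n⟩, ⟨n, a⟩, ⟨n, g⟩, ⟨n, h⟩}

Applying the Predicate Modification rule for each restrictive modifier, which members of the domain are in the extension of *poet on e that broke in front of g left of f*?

{b, f}

⟦on e⟧ = {x : ⟨x, e⟩ ∈ ⟦on⟧} = {a, b, c, f, g, h, j, l, n}
⟦that broke⟧ = ⟦broke⟧ = {a, b, c, f, g, h, i, n}
⟦in front of g⟧ = {x : ⟨x, g⟩ ∈ ⟦in front of⟧} = {a, b, c, d, e, f, i, l, n}
⟦left of f⟧ = {x : ⟨x, f⟩ ∈ ⟦left of⟧} = {b, d, f, g, j, k, l, m}
⟦poet⟧ = {a, b, c, d, f, i, n}
… ∩ ⟦on e⟧ = {a, b, c, d, f, i, n} ∩ {a, b, c, f, g, h, j, l, n} = {a, b, c, f, n}
… ∩ ⟦that broke⟧ = {a, b, c, f, n} ∩ {a, b, c, f, g, h, i, n} = {a, b, c, f, n}
… ∩ ⟦in front of g⟧ = {a, b, c, f, n} ∩ {a, b, c, d, e, f, i, l, n} = {a, b, c, f, n}
… ∩ ⟦left of f⟧ = {a, b, c, f, n} ∩ {b, d, f, g, j, k, l, m} = {b, f}
So ⟦poet on e that broke in front of g left of f⟧ = {b, f}.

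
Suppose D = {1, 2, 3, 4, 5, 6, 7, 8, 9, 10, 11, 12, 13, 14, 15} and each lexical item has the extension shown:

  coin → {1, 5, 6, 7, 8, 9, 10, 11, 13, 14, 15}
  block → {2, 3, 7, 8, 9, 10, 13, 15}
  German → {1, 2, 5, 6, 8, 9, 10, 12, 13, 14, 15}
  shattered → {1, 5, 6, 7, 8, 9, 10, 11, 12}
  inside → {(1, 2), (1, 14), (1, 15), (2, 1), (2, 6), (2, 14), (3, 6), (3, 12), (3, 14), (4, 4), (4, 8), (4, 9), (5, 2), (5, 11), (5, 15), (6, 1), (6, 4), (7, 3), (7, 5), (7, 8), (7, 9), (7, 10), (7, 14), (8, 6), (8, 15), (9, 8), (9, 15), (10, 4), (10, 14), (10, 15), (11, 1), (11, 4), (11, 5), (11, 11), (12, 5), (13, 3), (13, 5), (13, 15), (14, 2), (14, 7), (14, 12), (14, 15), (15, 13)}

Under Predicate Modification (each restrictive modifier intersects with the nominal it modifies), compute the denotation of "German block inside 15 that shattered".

⟦inside 15⟧ = {x : ⟨x, 15⟩ ∈ ⟦inside⟧} = {1, 5, 8, 9, 10, 13, 14}
⟦that shattered⟧ = ⟦shattered⟧ = {1, 5, 6, 7, 8, 9, 10, 11, 12}
⟦block⟧ = {2, 3, 7, 8, 9, 10, 13, 15}
… ∩ ⟦inside 15⟧ = {2, 3, 7, 8, 9, 10, 13, 15} ∩ {1, 5, 8, 9, 10, 13, 14} = {8, 9, 10, 13}
… ∩ ⟦that shattered⟧ = {8, 9, 10, 13} ∩ {1, 5, 6, 7, 8, 9, 10, 11, 12} = {8, 9, 10}
… ∩ ⟦German⟧ = {8, 9, 10} ∩ {1, 2, 5, 6, 8, 9, 10, 12, 13, 14, 15} = {8, 9, 10}
So ⟦German block inside 15 that shattered⟧ = {8, 9, 10}.

{8, 9, 10}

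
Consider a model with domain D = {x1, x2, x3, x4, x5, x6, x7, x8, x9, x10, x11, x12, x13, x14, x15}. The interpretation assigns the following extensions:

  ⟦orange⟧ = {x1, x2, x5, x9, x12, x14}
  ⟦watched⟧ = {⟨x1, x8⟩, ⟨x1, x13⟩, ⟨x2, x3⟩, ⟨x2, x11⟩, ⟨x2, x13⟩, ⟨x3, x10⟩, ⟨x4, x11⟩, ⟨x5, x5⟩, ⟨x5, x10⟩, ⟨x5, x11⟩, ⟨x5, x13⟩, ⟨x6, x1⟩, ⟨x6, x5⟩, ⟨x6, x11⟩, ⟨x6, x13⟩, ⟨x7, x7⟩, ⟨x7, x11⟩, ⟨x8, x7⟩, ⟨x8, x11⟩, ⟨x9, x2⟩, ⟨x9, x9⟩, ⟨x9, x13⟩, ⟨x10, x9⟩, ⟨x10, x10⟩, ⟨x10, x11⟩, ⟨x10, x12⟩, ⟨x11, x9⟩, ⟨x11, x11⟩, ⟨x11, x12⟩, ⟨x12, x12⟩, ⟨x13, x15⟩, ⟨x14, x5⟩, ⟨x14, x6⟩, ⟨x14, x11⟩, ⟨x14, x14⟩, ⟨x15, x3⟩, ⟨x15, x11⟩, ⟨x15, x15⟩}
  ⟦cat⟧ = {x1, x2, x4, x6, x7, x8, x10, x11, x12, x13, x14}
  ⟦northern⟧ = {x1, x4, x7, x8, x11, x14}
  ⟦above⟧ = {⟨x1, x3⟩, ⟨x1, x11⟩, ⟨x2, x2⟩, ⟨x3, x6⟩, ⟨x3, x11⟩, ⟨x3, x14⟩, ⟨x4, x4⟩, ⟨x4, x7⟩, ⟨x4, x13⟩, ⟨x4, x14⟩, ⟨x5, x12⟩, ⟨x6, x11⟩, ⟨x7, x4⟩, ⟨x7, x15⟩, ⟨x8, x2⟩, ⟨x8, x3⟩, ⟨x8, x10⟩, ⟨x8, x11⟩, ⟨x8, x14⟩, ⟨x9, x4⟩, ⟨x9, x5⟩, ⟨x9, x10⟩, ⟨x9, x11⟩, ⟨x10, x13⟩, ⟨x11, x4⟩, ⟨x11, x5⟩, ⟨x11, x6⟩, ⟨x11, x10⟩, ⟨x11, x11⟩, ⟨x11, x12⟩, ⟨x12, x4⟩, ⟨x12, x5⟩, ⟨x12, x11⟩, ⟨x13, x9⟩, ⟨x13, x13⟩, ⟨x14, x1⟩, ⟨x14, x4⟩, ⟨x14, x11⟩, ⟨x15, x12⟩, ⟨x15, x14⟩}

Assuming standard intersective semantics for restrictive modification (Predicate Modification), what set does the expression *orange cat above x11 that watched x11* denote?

{x14}

⟦above x11⟧ = {x : ⟨x, x11⟩ ∈ ⟦above⟧} = {x1, x3, x6, x8, x9, x11, x12, x14}
⟦that watched x11⟧ = {x : ⟨x, x11⟩ ∈ ⟦watched⟧} = {x2, x4, x5, x6, x7, x8, x10, x11, x14, x15}
⟦cat⟧ = {x1, x2, x4, x6, x7, x8, x10, x11, x12, x13, x14}
… ∩ ⟦above x11⟧ = {x1, x2, x4, x6, x7, x8, x10, x11, x12, x13, x14} ∩ {x1, x3, x6, x8, x9, x11, x12, x14} = {x1, x6, x8, x11, x12, x14}
… ∩ ⟦that watched x11⟧ = {x1, x6, x8, x11, x12, x14} ∩ {x2, x4, x5, x6, x7, x8, x10, x11, x14, x15} = {x6, x8, x11, x14}
… ∩ ⟦orange⟧ = {x6, x8, x11, x14} ∩ {x1, x2, x5, x9, x12, x14} = {x14}
So ⟦orange cat above x11 that watched x11⟧ = {x14}.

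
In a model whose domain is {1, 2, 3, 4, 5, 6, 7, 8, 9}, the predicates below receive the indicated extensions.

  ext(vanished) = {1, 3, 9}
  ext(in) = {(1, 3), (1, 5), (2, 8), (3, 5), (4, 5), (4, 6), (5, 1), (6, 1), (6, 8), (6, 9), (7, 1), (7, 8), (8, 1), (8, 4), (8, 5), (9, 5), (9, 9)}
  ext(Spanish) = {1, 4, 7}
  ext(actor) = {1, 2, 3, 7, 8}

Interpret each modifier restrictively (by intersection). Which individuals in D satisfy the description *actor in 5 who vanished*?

{1, 3}

⟦in 5⟧ = {x : ⟨x, 5⟩ ∈ ⟦in⟧} = {1, 3, 4, 8, 9}
⟦who vanished⟧ = ⟦vanished⟧ = {1, 3, 9}
⟦actor⟧ = {1, 2, 3, 7, 8}
… ∩ ⟦in 5⟧ = {1, 2, 3, 7, 8} ∩ {1, 3, 4, 8, 9} = {1, 3, 8}
… ∩ ⟦who vanished⟧ = {1, 3, 8} ∩ {1, 3, 9} = {1, 3}
So ⟦actor in 5 who vanished⟧ = {1, 3}.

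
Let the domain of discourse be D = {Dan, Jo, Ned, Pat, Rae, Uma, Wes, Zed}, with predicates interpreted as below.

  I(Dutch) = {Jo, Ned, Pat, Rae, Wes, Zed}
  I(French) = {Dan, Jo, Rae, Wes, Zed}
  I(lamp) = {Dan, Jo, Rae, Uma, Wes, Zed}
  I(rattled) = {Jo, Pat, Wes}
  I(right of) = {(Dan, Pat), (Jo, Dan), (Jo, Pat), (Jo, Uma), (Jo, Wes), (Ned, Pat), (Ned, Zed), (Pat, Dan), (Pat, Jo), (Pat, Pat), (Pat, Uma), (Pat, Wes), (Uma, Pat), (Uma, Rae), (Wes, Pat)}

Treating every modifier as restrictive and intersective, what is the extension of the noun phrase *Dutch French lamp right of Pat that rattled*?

{Jo, Wes}

⟦right of Pat⟧ = {x : ⟨x, Pat⟩ ∈ ⟦right of⟧} = {Dan, Jo, Ned, Pat, Uma, Wes}
⟦that rattled⟧ = ⟦rattled⟧ = {Jo, Pat, Wes}
⟦lamp⟧ = {Dan, Jo, Rae, Uma, Wes, Zed}
… ∩ ⟦right of Pat⟧ = {Dan, Jo, Rae, Uma, Wes, Zed} ∩ {Dan, Jo, Ned, Pat, Uma, Wes} = {Dan, Jo, Uma, Wes}
… ∩ ⟦that rattled⟧ = {Dan, Jo, Uma, Wes} ∩ {Jo, Pat, Wes} = {Jo, Wes}
… ∩ ⟦Dutch⟧ = {Jo, Wes} ∩ {Jo, Ned, Pat, Rae, Wes, Zed} = {Jo, Wes}
… ∩ ⟦French⟧ = {Jo, Wes} ∩ {Dan, Jo, Rae, Wes, Zed} = {Jo, Wes}
So ⟦Dutch French lamp right of Pat that rattled⟧ = {Jo, Wes}.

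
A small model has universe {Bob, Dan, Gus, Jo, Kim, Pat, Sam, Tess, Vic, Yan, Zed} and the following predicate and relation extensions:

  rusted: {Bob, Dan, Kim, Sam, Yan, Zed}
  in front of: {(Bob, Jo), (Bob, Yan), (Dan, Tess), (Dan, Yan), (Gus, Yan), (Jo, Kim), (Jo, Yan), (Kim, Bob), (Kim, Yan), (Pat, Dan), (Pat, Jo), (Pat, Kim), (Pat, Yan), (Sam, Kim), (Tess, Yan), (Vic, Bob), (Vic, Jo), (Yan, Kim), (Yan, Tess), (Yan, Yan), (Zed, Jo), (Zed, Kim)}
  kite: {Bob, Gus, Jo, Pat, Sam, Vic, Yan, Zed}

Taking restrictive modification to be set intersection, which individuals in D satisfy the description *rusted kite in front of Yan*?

⟦in front of Yan⟧ = {x : ⟨x, Yan⟩ ∈ ⟦in front of⟧} = {Bob, Dan, Gus, Jo, Kim, Pat, Tess, Yan}
⟦kite⟧ = {Bob, Gus, Jo, Pat, Sam, Vic, Yan, Zed}
… ∩ ⟦in front of Yan⟧ = {Bob, Gus, Jo, Pat, Sam, Vic, Yan, Zed} ∩ {Bob, Dan, Gus, Jo, Kim, Pat, Tess, Yan} = {Bob, Gus, Jo, Pat, Yan}
… ∩ ⟦rusted⟧ = {Bob, Gus, Jo, Pat, Yan} ∩ {Bob, Dan, Kim, Sam, Yan, Zed} = {Bob, Yan}
So ⟦rusted kite in front of Yan⟧ = {Bob, Yan}.

{Bob, Yan}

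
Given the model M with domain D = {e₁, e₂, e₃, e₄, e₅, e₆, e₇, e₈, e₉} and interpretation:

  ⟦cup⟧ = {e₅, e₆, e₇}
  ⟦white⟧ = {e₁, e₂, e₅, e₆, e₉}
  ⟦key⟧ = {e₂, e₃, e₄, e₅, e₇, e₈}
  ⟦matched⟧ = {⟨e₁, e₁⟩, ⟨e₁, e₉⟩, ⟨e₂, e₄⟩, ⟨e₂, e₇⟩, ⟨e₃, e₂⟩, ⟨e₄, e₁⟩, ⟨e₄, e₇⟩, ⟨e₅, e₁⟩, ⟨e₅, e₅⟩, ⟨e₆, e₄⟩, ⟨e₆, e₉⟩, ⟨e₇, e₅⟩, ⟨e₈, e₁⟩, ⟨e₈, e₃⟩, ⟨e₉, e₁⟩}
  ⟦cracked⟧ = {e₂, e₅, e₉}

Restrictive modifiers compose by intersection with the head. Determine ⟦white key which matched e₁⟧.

{e₅}

⟦which matched e₁⟧ = {x : ⟨x, e₁⟩ ∈ ⟦matched⟧} = {e₁, e₄, e₅, e₈, e₉}
⟦key⟧ = {e₂, e₃, e₄, e₅, e₇, e₈}
… ∩ ⟦which matched e₁⟧ = {e₂, e₃, e₄, e₅, e₇, e₈} ∩ {e₁, e₄, e₅, e₈, e₉} = {e₄, e₅, e₈}
… ∩ ⟦white⟧ = {e₄, e₅, e₈} ∩ {e₁, e₂, e₅, e₆, e₉} = {e₅}
So ⟦white key which matched e₁⟧ = {e₅}.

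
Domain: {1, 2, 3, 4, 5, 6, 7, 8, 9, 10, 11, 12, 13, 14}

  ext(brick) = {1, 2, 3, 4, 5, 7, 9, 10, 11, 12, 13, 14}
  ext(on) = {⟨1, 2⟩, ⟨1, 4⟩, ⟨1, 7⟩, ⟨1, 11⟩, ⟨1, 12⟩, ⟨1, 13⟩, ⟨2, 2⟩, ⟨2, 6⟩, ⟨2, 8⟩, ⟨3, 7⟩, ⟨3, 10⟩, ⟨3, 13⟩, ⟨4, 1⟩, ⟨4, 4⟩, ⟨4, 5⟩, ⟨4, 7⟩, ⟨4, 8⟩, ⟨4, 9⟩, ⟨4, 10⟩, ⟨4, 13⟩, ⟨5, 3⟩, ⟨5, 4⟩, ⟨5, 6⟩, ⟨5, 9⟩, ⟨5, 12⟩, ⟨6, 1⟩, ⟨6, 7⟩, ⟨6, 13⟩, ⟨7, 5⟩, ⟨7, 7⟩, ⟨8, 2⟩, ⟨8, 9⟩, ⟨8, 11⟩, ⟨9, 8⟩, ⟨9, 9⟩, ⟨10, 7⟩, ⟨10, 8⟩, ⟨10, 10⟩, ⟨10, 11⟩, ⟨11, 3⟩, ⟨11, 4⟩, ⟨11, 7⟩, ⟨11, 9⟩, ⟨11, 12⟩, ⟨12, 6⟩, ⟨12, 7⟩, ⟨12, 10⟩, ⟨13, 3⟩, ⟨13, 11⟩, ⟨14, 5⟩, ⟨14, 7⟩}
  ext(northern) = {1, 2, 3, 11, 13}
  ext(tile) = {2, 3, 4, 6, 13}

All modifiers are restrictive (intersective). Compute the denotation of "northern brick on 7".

{1, 3, 11}

⟦on 7⟧ = {x : ⟨x, 7⟩ ∈ ⟦on⟧} = {1, 3, 4, 6, 7, 10, 11, 12, 14}
⟦brick⟧ = {1, 2, 3, 4, 5, 7, 9, 10, 11, 12, 13, 14}
… ∩ ⟦on 7⟧ = {1, 2, 3, 4, 5, 7, 9, 10, 11, 12, 13, 14} ∩ {1, 3, 4, 6, 7, 10, 11, 12, 14} = {1, 3, 4, 7, 10, 11, 12, 14}
… ∩ ⟦northern⟧ = {1, 3, 4, 7, 10, 11, 12, 14} ∩ {1, 2, 3, 11, 13} = {1, 3, 11}
So ⟦northern brick on 7⟧ = {1, 3, 11}.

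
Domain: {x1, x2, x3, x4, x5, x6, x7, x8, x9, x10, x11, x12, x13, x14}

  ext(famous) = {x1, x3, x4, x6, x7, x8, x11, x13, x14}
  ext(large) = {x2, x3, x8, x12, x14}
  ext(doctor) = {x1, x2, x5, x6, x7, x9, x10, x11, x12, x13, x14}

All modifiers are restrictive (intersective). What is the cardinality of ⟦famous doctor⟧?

⟦doctor⟧ = {x1, x2, x5, x6, x7, x9, x10, x11, x12, x13, x14}
… ∩ ⟦famous⟧ = {x1, x2, x5, x6, x7, x9, x10, x11, x12, x13, x14} ∩ {x1, x3, x4, x6, x7, x8, x11, x13, x14} = {x1, x6, x7, x11, x13, x14}
⟦famous doctor⟧ = {x1, x6, x7, x11, x13, x14}, so the cardinality is 6.

6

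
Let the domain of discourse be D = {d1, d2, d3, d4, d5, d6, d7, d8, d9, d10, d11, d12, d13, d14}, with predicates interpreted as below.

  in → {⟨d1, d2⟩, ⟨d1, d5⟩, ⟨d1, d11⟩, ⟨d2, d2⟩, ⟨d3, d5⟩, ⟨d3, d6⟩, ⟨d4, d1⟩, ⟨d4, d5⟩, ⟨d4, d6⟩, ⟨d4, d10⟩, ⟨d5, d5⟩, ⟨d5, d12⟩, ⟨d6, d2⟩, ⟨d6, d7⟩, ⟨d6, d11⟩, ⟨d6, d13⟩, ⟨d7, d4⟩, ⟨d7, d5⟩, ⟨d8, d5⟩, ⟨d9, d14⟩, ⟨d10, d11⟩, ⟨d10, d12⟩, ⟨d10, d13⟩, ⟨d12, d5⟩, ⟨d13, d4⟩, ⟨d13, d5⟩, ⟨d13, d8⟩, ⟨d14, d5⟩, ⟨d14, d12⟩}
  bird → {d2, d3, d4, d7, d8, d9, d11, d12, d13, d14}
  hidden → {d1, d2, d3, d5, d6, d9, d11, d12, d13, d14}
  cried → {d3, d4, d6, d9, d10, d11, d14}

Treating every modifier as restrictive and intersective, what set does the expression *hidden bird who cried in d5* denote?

⟦who cried⟧ = ⟦cried⟧ = {d3, d4, d6, d9, d10, d11, d14}
⟦in d5⟧ = {x : ⟨x, d5⟩ ∈ ⟦in⟧} = {d1, d3, d4, d5, d7, d8, d12, d13, d14}
⟦bird⟧ = {d2, d3, d4, d7, d8, d9, d11, d12, d13, d14}
… ∩ ⟦who cried⟧ = {d2, d3, d4, d7, d8, d9, d11, d12, d13, d14} ∩ {d3, d4, d6, d9, d10, d11, d14} = {d3, d4, d9, d11, d14}
… ∩ ⟦in d5⟧ = {d3, d4, d9, d11, d14} ∩ {d1, d3, d4, d5, d7, d8, d12, d13, d14} = {d3, d4, d14}
… ∩ ⟦hidden⟧ = {d3, d4, d14} ∩ {d1, d2, d3, d5, d6, d9, d11, d12, d13, d14} = {d3, d14}
So ⟦hidden bird who cried in d5⟧ = {d3, d14}.

{d3, d14}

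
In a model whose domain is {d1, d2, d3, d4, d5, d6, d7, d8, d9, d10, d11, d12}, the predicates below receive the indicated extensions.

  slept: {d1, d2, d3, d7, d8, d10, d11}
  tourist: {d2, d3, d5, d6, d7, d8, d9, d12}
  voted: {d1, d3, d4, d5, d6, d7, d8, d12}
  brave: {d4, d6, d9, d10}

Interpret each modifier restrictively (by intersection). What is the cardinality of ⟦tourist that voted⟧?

6

⟦that voted⟧ = ⟦voted⟧ = {d1, d3, d4, d5, d6, d7, d8, d12}
⟦tourist⟧ = {d2, d3, d5, d6, d7, d8, d9, d12}
… ∩ ⟦that voted⟧ = {d2, d3, d5, d6, d7, d8, d9, d12} ∩ {d1, d3, d4, d5, d6, d7, d8, d12} = {d3, d5, d6, d7, d8, d12}
⟦tourist that voted⟧ = {d3, d5, d6, d7, d8, d12}, so the cardinality is 6.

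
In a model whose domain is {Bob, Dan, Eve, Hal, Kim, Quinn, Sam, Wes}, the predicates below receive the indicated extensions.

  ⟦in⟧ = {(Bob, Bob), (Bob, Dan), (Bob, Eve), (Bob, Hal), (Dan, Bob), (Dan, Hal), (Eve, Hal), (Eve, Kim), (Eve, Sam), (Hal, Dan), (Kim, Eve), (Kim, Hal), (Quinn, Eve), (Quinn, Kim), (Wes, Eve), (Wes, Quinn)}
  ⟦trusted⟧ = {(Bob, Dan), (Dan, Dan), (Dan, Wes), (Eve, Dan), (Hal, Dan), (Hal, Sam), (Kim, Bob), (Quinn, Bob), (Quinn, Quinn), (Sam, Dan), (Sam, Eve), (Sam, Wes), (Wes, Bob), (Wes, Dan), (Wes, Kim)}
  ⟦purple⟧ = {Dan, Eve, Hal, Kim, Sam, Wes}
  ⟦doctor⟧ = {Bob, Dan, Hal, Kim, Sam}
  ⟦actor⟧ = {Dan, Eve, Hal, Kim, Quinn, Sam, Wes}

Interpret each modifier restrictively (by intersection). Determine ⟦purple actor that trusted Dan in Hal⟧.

⟦that trusted Dan⟧ = {x : ⟨x, Dan⟩ ∈ ⟦trusted⟧} = {Bob, Dan, Eve, Hal, Sam, Wes}
⟦in Hal⟧ = {x : ⟨x, Hal⟩ ∈ ⟦in⟧} = {Bob, Dan, Eve, Kim}
⟦actor⟧ = {Dan, Eve, Hal, Kim, Quinn, Sam, Wes}
… ∩ ⟦that trusted Dan⟧ = {Dan, Eve, Hal, Kim, Quinn, Sam, Wes} ∩ {Bob, Dan, Eve, Hal, Sam, Wes} = {Dan, Eve, Hal, Sam, Wes}
… ∩ ⟦in Hal⟧ = {Dan, Eve, Hal, Sam, Wes} ∩ {Bob, Dan, Eve, Kim} = {Dan, Eve}
… ∩ ⟦purple⟧ = {Dan, Eve} ∩ {Dan, Eve, Hal, Kim, Sam, Wes} = {Dan, Eve}
So ⟦purple actor that trusted Dan in Hal⟧ = {Dan, Eve}.

{Dan, Eve}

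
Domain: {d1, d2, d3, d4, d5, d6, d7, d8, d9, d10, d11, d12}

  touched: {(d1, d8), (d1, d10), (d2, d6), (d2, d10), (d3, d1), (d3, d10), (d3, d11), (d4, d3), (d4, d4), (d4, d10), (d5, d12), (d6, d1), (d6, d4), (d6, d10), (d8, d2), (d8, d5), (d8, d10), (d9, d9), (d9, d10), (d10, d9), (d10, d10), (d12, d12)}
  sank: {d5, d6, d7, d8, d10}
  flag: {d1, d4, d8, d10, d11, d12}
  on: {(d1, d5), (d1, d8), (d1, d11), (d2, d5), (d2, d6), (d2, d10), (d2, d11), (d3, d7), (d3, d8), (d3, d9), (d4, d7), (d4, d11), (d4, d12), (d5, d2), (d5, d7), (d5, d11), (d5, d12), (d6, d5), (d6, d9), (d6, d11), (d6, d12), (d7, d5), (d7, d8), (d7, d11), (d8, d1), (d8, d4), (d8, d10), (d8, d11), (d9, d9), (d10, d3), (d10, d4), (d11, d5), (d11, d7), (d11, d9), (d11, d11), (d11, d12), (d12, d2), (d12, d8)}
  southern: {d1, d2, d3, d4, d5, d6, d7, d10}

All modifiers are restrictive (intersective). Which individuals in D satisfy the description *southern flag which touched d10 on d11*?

{d1, d4}

⟦which touched d10⟧ = {x : ⟨x, d10⟩ ∈ ⟦touched⟧} = {d1, d2, d3, d4, d6, d8, d9, d10}
⟦on d11⟧ = {x : ⟨x, d11⟩ ∈ ⟦on⟧} = {d1, d2, d4, d5, d6, d7, d8, d11}
⟦flag⟧ = {d1, d4, d8, d10, d11, d12}
… ∩ ⟦which touched d10⟧ = {d1, d4, d8, d10, d11, d12} ∩ {d1, d2, d3, d4, d6, d8, d9, d10} = {d1, d4, d8, d10}
… ∩ ⟦on d11⟧ = {d1, d4, d8, d10} ∩ {d1, d2, d4, d5, d6, d7, d8, d11} = {d1, d4, d8}
… ∩ ⟦southern⟧ = {d1, d4, d8} ∩ {d1, d2, d3, d4, d5, d6, d7, d10} = {d1, d4}
So ⟦southern flag which touched d10 on d11⟧ = {d1, d4}.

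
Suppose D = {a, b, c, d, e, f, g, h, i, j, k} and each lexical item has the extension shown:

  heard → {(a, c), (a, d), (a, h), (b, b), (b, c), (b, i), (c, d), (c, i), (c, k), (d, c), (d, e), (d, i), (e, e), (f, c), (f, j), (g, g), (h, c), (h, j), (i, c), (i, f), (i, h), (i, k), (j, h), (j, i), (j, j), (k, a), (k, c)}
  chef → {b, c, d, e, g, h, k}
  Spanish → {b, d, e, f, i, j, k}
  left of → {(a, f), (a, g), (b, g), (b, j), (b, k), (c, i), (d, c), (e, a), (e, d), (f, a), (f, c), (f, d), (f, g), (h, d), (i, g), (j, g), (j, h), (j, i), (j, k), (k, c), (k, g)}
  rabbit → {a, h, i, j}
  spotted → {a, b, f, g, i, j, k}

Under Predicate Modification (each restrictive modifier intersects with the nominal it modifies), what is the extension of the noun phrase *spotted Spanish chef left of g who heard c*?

{b, k}

⟦left of g⟧ = {x : ⟨x, g⟩ ∈ ⟦left of⟧} = {a, b, f, i, j, k}
⟦who heard c⟧ = {x : ⟨x, c⟩ ∈ ⟦heard⟧} = {a, b, d, f, h, i, k}
⟦chef⟧ = {b, c, d, e, g, h, k}
… ∩ ⟦left of g⟧ = {b, c, d, e, g, h, k} ∩ {a, b, f, i, j, k} = {b, k}
… ∩ ⟦who heard c⟧ = {b, k} ∩ {a, b, d, f, h, i, k} = {b, k}
… ∩ ⟦spotted⟧ = {b, k} ∩ {a, b, f, g, i, j, k} = {b, k}
… ∩ ⟦Spanish⟧ = {b, k} ∩ {b, d, e, f, i, j, k} = {b, k}
So ⟦spotted Spanish chef left of g who heard c⟧ = {b, k}.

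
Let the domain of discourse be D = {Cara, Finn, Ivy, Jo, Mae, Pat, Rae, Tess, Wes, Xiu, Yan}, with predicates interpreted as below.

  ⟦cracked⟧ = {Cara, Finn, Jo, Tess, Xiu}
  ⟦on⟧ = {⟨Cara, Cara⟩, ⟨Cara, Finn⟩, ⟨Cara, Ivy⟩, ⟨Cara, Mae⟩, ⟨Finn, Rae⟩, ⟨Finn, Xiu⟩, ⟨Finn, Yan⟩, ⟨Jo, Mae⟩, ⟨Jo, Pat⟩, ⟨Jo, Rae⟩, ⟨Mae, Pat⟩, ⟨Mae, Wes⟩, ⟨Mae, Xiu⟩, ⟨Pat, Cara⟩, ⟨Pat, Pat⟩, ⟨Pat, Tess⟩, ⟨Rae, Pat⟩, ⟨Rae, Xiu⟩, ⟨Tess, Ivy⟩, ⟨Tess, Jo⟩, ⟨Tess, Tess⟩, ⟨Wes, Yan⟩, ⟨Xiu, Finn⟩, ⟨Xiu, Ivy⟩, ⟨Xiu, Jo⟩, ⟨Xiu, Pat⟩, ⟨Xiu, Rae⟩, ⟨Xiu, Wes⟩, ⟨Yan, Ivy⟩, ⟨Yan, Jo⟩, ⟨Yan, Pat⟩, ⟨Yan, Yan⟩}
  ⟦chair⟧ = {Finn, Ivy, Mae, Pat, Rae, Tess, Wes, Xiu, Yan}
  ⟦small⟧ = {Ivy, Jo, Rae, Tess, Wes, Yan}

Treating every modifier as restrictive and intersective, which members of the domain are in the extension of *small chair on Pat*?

{Rae, Yan}

⟦on Pat⟧ = {x : ⟨x, Pat⟩ ∈ ⟦on⟧} = {Jo, Mae, Pat, Rae, Xiu, Yan}
⟦chair⟧ = {Finn, Ivy, Mae, Pat, Rae, Tess, Wes, Xiu, Yan}
… ∩ ⟦on Pat⟧ = {Finn, Ivy, Mae, Pat, Rae, Tess, Wes, Xiu, Yan} ∩ {Jo, Mae, Pat, Rae, Xiu, Yan} = {Mae, Pat, Rae, Xiu, Yan}
… ∩ ⟦small⟧ = {Mae, Pat, Rae, Xiu, Yan} ∩ {Ivy, Jo, Rae, Tess, Wes, Yan} = {Rae, Yan}
So ⟦small chair on Pat⟧ = {Rae, Yan}.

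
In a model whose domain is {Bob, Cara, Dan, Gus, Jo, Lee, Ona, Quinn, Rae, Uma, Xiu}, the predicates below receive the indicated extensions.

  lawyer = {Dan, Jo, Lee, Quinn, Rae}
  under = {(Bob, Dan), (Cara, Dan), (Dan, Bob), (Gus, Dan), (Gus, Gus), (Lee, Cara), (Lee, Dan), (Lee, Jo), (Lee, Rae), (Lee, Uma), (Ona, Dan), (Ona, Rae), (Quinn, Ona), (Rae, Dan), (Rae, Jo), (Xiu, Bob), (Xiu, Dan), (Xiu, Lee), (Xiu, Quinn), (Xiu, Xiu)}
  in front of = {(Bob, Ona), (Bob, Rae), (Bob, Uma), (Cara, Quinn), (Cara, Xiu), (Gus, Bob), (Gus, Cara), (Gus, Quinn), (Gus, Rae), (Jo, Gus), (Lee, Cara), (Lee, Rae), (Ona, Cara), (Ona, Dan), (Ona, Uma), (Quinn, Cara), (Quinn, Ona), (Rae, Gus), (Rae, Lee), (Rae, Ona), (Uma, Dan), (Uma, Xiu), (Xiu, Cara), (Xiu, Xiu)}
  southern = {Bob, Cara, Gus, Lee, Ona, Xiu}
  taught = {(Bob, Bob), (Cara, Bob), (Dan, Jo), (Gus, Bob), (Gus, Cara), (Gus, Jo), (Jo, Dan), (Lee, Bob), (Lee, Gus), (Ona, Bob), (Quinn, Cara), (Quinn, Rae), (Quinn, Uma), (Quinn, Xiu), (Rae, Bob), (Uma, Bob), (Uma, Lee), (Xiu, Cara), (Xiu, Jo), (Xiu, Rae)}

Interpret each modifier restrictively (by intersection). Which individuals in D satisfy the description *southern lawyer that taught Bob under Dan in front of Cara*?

{Lee}

⟦that taught Bob⟧ = {x : ⟨x, Bob⟩ ∈ ⟦taught⟧} = {Bob, Cara, Gus, Lee, Ona, Rae, Uma}
⟦under Dan⟧ = {x : ⟨x, Dan⟩ ∈ ⟦under⟧} = {Bob, Cara, Gus, Lee, Ona, Rae, Xiu}
⟦in front of Cara⟧ = {x : ⟨x, Cara⟩ ∈ ⟦in front of⟧} = {Gus, Lee, Ona, Quinn, Xiu}
⟦lawyer⟧ = {Dan, Jo, Lee, Quinn, Rae}
… ∩ ⟦that taught Bob⟧ = {Dan, Jo, Lee, Quinn, Rae} ∩ {Bob, Cara, Gus, Lee, Ona, Rae, Uma} = {Lee, Rae}
… ∩ ⟦under Dan⟧ = {Lee, Rae} ∩ {Bob, Cara, Gus, Lee, Ona, Rae, Xiu} = {Lee, Rae}
… ∩ ⟦in front of Cara⟧ = {Lee, Rae} ∩ {Gus, Lee, Ona, Quinn, Xiu} = {Lee}
… ∩ ⟦southern⟧ = {Lee} ∩ {Bob, Cara, Gus, Lee, Ona, Xiu} = {Lee}
So ⟦southern lawyer that taught Bob under Dan in front of Cara⟧ = {Lee}.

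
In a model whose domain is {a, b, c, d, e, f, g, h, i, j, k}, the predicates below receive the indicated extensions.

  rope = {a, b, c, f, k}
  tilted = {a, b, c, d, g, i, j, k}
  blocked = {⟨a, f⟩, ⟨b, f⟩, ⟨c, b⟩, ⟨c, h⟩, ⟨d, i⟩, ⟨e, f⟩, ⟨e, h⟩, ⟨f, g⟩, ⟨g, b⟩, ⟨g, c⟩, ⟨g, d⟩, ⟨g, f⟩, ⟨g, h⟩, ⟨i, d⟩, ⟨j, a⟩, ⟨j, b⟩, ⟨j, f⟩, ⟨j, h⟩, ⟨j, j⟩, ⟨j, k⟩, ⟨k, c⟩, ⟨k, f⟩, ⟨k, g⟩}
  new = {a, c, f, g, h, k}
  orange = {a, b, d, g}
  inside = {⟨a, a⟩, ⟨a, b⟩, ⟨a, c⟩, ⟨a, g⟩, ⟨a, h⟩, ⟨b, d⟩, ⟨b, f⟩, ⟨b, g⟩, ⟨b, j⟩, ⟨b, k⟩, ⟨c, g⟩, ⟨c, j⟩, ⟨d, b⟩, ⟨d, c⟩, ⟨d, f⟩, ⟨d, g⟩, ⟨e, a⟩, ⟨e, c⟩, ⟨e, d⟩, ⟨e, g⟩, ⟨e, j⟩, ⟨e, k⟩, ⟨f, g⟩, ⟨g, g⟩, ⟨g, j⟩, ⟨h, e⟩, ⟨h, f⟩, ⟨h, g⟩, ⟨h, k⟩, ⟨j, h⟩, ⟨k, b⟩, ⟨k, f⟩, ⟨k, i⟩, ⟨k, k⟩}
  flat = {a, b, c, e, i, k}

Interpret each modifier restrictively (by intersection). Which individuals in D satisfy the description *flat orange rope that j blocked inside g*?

{a, b}

⟦that j blocked⟧ = {x : ⟨j, x⟩ ∈ ⟦blocked⟧} = {a, b, f, h, j, k}
⟦inside g⟧ = {x : ⟨x, g⟩ ∈ ⟦inside⟧} = {a, b, c, d, e, f, g, h}
⟦rope⟧ = {a, b, c, f, k}
… ∩ ⟦that j blocked⟧ = {a, b, c, f, k} ∩ {a, b, f, h, j, k} = {a, b, f, k}
… ∩ ⟦inside g⟧ = {a, b, f, k} ∩ {a, b, c, d, e, f, g, h} = {a, b, f}
… ∩ ⟦flat⟧ = {a, b, f} ∩ {a, b, c, e, i, k} = {a, b}
… ∩ ⟦orange⟧ = {a, b} ∩ {a, b, d, g} = {a, b}
So ⟦flat orange rope that j blocked inside g⟧ = {a, b}.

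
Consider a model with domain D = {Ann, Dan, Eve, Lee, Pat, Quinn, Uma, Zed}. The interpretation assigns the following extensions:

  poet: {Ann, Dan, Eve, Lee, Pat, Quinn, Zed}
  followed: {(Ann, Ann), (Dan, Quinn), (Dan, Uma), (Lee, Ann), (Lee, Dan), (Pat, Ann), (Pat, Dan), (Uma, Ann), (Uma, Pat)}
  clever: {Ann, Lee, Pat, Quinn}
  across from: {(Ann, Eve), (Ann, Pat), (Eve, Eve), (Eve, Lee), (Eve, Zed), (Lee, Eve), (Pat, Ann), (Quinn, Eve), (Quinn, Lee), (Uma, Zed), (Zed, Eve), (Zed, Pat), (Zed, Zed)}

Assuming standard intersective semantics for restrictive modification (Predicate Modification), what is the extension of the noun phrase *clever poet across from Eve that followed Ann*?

{Ann, Lee}

⟦across from Eve⟧ = {x : ⟨x, Eve⟩ ∈ ⟦across from⟧} = {Ann, Eve, Lee, Quinn, Zed}
⟦that followed Ann⟧ = {x : ⟨x, Ann⟩ ∈ ⟦followed⟧} = {Ann, Lee, Pat, Uma}
⟦poet⟧ = {Ann, Dan, Eve, Lee, Pat, Quinn, Zed}
… ∩ ⟦across from Eve⟧ = {Ann, Dan, Eve, Lee, Pat, Quinn, Zed} ∩ {Ann, Eve, Lee, Quinn, Zed} = {Ann, Eve, Lee, Quinn, Zed}
… ∩ ⟦that followed Ann⟧ = {Ann, Eve, Lee, Quinn, Zed} ∩ {Ann, Lee, Pat, Uma} = {Ann, Lee}
… ∩ ⟦clever⟧ = {Ann, Lee} ∩ {Ann, Lee, Pat, Quinn} = {Ann, Lee}
So ⟦clever poet across from Eve that followed Ann⟧ = {Ann, Lee}.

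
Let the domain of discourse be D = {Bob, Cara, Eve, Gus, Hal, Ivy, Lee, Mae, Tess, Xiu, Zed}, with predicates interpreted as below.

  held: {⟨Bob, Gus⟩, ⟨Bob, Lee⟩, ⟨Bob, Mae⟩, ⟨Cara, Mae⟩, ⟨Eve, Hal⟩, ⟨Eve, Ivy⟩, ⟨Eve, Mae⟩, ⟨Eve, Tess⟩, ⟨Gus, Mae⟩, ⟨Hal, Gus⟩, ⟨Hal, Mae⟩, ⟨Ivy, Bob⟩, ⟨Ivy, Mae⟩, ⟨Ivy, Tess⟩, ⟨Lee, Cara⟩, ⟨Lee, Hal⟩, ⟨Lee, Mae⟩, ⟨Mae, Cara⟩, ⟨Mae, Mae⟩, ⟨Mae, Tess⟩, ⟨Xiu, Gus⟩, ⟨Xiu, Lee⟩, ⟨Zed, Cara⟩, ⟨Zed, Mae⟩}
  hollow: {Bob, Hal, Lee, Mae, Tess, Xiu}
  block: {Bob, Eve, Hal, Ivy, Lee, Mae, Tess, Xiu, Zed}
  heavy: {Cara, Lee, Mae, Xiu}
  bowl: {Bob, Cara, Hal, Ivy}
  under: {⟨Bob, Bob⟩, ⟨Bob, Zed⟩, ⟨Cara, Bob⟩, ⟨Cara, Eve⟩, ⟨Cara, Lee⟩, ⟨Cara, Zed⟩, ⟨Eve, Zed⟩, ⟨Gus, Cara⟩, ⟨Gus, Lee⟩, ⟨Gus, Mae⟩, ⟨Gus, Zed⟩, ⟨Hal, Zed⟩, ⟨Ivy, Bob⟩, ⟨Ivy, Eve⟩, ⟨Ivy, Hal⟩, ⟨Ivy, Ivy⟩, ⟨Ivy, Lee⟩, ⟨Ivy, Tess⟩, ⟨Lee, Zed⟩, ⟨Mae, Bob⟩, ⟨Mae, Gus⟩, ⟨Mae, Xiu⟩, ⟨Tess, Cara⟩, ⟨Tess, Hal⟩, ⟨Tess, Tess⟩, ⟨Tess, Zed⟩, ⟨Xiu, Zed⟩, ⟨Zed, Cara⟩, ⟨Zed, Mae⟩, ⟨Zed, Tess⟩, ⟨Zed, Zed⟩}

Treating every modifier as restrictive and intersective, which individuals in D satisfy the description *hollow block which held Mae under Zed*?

{Bob, Hal, Lee}

⟦which held Mae⟧ = {x : ⟨x, Mae⟩ ∈ ⟦held⟧} = {Bob, Cara, Eve, Gus, Hal, Ivy, Lee, Mae, Zed}
⟦under Zed⟧ = {x : ⟨x, Zed⟩ ∈ ⟦under⟧} = {Bob, Cara, Eve, Gus, Hal, Lee, Tess, Xiu, Zed}
⟦block⟧ = {Bob, Eve, Hal, Ivy, Lee, Mae, Tess, Xiu, Zed}
… ∩ ⟦which held Mae⟧ = {Bob, Eve, Hal, Ivy, Lee, Mae, Tess, Xiu, Zed} ∩ {Bob, Cara, Eve, Gus, Hal, Ivy, Lee, Mae, Zed} = {Bob, Eve, Hal, Ivy, Lee, Mae, Zed}
… ∩ ⟦under Zed⟧ = {Bob, Eve, Hal, Ivy, Lee, Mae, Zed} ∩ {Bob, Cara, Eve, Gus, Hal, Lee, Tess, Xiu, Zed} = {Bob, Eve, Hal, Lee, Zed}
… ∩ ⟦hollow⟧ = {Bob, Eve, Hal, Lee, Zed} ∩ {Bob, Hal, Lee, Mae, Tess, Xiu} = {Bob, Hal, Lee}
So ⟦hollow block which held Mae under Zed⟧ = {Bob, Hal, Lee}.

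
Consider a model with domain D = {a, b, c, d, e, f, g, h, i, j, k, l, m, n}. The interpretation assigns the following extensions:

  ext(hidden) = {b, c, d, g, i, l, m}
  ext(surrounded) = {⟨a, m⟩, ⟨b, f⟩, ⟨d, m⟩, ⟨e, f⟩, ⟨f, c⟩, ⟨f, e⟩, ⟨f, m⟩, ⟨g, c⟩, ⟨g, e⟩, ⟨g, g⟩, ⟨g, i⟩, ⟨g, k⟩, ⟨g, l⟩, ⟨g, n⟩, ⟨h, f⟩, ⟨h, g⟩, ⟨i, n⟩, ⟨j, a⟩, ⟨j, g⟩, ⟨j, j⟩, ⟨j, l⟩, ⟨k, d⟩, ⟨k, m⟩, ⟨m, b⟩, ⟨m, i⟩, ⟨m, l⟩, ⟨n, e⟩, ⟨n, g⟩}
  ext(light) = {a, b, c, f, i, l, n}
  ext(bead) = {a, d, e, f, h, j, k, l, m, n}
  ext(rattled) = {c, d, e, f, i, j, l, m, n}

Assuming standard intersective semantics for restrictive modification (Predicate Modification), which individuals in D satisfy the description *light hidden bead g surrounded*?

{l}

⟦g surrounded⟧ = {x : ⟨g, x⟩ ∈ ⟦surrounded⟧} = {c, e, g, i, k, l, n}
⟦bead⟧ = {a, d, e, f, h, j, k, l, m, n}
… ∩ ⟦g surrounded⟧ = {a, d, e, f, h, j, k, l, m, n} ∩ {c, e, g, i, k, l, n} = {e, k, l, n}
… ∩ ⟦light⟧ = {e, k, l, n} ∩ {a, b, c, f, i, l, n} = {l, n}
… ∩ ⟦hidden⟧ = {l, n} ∩ {b, c, d, g, i, l, m} = {l}
So ⟦light hidden bead g surrounded⟧ = {l}.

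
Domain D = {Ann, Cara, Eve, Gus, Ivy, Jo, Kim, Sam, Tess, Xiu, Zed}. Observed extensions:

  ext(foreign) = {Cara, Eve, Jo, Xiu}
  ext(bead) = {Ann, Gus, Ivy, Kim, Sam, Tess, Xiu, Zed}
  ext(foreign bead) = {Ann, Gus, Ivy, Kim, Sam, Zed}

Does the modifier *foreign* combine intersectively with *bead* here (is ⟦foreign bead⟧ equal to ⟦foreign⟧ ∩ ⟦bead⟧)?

⟦foreign⟧ ∩ ⟦bead⟧ = {Cara, Eve, Jo, Xiu} ∩ {Ann, Gus, Ivy, Kim, Sam, Tess, Xiu, Zed} = {Xiu}
Observed ⟦foreign bead⟧ = {Ann, Gus, Ivy, Kim, Sam, Zed}.
These differ, so the modifier is not intersective in this model.

no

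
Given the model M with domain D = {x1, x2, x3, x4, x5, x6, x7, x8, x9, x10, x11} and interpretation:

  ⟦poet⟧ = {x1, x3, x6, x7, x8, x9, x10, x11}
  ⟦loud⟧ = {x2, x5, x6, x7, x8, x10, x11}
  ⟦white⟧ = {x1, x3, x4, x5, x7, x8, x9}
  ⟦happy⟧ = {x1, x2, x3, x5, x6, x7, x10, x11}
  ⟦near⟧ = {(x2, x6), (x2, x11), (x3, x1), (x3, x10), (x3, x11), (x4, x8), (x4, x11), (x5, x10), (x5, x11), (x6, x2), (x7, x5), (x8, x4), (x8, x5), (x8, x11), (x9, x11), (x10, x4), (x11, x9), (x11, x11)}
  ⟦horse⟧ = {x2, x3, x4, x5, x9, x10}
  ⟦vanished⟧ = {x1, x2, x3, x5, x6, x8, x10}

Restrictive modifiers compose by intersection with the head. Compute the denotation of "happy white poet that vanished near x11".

⟦that vanished⟧ = ⟦vanished⟧ = {x1, x2, x3, x5, x6, x8, x10}
⟦near x11⟧ = {x : ⟨x, x11⟩ ∈ ⟦near⟧} = {x2, x3, x4, x5, x8, x9, x11}
⟦poet⟧ = {x1, x3, x6, x7, x8, x9, x10, x11}
… ∩ ⟦that vanished⟧ = {x1, x3, x6, x7, x8, x9, x10, x11} ∩ {x1, x2, x3, x5, x6, x8, x10} = {x1, x3, x6, x8, x10}
… ∩ ⟦near x11⟧ = {x1, x3, x6, x8, x10} ∩ {x2, x3, x4, x5, x8, x9, x11} = {x3, x8}
… ∩ ⟦happy⟧ = {x3, x8} ∩ {x1, x2, x3, x5, x6, x7, x10, x11} = {x3}
… ∩ ⟦white⟧ = {x3} ∩ {x1, x3, x4, x5, x7, x8, x9} = {x3}
So ⟦happy white poet that vanished near x11⟧ = {x3}.

{x3}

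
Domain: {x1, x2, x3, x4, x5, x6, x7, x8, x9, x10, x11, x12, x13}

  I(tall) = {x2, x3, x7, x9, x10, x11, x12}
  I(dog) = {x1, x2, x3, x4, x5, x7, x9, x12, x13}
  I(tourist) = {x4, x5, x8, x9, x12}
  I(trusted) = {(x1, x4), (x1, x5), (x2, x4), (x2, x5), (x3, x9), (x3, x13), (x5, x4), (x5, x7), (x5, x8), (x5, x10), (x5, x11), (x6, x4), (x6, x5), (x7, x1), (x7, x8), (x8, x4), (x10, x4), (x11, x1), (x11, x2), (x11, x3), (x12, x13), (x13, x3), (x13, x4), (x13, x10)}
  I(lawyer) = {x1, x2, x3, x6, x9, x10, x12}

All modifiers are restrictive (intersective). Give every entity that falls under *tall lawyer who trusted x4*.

{x2, x10}

⟦who trusted x4⟧ = {x : ⟨x, x4⟩ ∈ ⟦trusted⟧} = {x1, x2, x5, x6, x8, x10, x13}
⟦lawyer⟧ = {x1, x2, x3, x6, x9, x10, x12}
… ∩ ⟦who trusted x4⟧ = {x1, x2, x3, x6, x9, x10, x12} ∩ {x1, x2, x5, x6, x8, x10, x13} = {x1, x2, x6, x10}
… ∩ ⟦tall⟧ = {x1, x2, x6, x10} ∩ {x2, x3, x7, x9, x10, x11, x12} = {x2, x10}
So ⟦tall lawyer who trusted x4⟧ = {x2, x10}.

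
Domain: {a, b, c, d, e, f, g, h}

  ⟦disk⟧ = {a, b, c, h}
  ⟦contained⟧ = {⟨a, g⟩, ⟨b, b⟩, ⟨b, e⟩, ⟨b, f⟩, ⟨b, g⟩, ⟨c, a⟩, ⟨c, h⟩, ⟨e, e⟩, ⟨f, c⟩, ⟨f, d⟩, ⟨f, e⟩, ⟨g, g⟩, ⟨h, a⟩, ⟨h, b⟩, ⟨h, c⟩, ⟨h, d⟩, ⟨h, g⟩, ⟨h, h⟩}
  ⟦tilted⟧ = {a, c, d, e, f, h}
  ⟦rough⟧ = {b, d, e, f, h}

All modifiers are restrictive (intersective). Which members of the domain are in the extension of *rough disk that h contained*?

⟦that h contained⟧ = {x : ⟨h, x⟩ ∈ ⟦contained⟧} = {a, b, c, d, g, h}
⟦disk⟧ = {a, b, c, h}
… ∩ ⟦that h contained⟧ = {a, b, c, h} ∩ {a, b, c, d, g, h} = {a, b, c, h}
… ∩ ⟦rough⟧ = {a, b, c, h} ∩ {b, d, e, f, h} = {b, h}
So ⟦rough disk that h contained⟧ = {b, h}.

{b, h}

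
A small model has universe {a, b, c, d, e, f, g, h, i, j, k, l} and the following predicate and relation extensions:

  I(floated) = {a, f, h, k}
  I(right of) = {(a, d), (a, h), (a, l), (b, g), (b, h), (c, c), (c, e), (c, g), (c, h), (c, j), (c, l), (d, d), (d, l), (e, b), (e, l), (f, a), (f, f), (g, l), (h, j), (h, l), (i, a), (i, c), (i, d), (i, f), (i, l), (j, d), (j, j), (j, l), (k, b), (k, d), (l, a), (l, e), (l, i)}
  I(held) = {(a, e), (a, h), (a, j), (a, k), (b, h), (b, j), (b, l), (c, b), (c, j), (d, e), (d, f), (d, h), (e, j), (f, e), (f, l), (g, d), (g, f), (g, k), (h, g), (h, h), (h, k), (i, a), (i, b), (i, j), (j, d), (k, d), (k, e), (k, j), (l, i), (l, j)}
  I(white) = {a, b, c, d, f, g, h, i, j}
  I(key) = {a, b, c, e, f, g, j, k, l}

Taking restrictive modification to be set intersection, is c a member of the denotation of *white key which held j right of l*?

⟦which held j⟧ = {x : ⟨x, j⟩ ∈ ⟦held⟧} = {a, b, c, e, i, k, l}
⟦right of l⟧ = {x : ⟨x, l⟩ ∈ ⟦right of⟧} = {a, c, d, e, g, h, i, j}
⟦key⟧ = {a, b, c, e, f, g, j, k, l}
… ∩ ⟦which held j⟧ = {a, b, c, e, f, g, j, k, l} ∩ {a, b, c, e, i, k, l} = {a, b, c, e, k, l}
… ∩ ⟦right of l⟧ = {a, b, c, e, k, l} ∩ {a, c, d, e, g, h, i, j} = {a, c, e}
… ∩ ⟦white⟧ = {a, c, e} ∩ {a, b, c, d, f, g, h, i, j} = {a, c}
⟦white key which held j right of l⟧ = {a, c}; c ∈ this set.

yes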